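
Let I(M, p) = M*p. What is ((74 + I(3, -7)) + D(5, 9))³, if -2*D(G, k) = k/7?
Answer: 393832837/2744 ≈ 1.4353e+5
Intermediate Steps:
D(G, k) = -k/14 (D(G, k) = -k/(2*7) = -k/14)
((74 + I(3, -7)) + D(5, 9))³ = ((74 + 3*(-7)) - 1/14*9)³ = ((74 - 21) - 9/14)³ = (53 - 9/14)³ = (733/14)³ = 393832837/2744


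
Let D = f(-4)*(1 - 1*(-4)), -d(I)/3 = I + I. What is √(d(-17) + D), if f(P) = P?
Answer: √82 ≈ 9.0554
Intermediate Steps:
d(I) = -6*I (d(I) = -3*(I + I) = -6*I)
D = -20 (D = -4*(1 - 1*(-4)) = -4*(1 + 4) = -4*5 = -20)
√(d(-17) + D) = √(-6*(-17) - 20) = √(102 - 20) = √82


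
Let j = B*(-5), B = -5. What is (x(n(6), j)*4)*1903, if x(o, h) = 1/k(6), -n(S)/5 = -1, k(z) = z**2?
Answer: 1903/9 ≈ 211.44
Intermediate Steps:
n(S) = 5 (n(S) = -5*(-1) = 5)
j = 25 (j = -5*(-5) = 25)
x(o, h) = 1/36 (x(o, h) = 1/(6**2) = 1/36)
(x(n(6), j)*4)*1903 = ((1/36)*4)*1903 = (1/9)*1903 = 1903/9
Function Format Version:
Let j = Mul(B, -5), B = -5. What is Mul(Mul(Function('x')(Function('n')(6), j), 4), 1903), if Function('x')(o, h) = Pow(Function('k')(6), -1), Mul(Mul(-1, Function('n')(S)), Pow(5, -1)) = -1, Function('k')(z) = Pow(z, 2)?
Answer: Rational(1903, 9) ≈ 211.44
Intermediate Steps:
Function('n')(S) = 5 (Function('n')(S) = Mul(-5, -1) = 5)
j = 25 (j = Mul(-5, -5) = 25)
Function('x')(o, h) = Rational(1, 36) (Function('x')(o, h) = Pow(Pow(6, 2), -1) = Pow(36, -1) = Rational(1, 36))
Mul(Mul(Function('x')(Function('n')(6), j), 4), 1903) = Mul(Mul(Rational(1, 36), 4), 1903) = Mul(Rational(1, 9), 1903) = Rational(1903, 9)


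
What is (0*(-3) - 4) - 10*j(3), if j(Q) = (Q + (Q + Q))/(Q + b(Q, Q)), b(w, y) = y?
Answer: -19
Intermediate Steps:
j(Q) = 3/2 (j(Q) = (Q + (Q + Q))/(Q + Q) = (Q + 2*Q)/((2*Q)) = (3*Q)*(1/(2*Q)) = 3/2)
(0*(-3) - 4) - 10*j(3) = (0*(-3) - 4) - 10*3/2 = (0 - 4) - 15 = -4 - 15 = -19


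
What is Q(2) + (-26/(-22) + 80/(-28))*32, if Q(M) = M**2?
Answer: -3820/77 ≈ -49.610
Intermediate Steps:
Q(2) + (-26/(-22) + 80/(-28))*32 = 2**2 + (-26/(-22) + 80/(-28))*32 = 4 + (-26*(-1/22) + 80*(-1/28))*32 = 4 + (13/11 - 20/7)*32 = 4 - 129/77*32 = 4 - 4128/77 = -3820/77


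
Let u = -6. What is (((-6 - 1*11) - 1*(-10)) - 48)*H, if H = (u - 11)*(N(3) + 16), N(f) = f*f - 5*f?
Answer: 9350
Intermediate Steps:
N(f) = f**2 - 5*f
H = -170 (H = (-6 - 11)*(3*(-5 + 3) + 16) = -17*(3*(-2) + 16) = -17*(-6 + 16) = -17*10 = -170)
(((-6 - 1*11) - 1*(-10)) - 48)*H = (((-6 - 1*11) - 1*(-10)) - 48)*(-170) = (((-6 - 11) + 10) - 48)*(-170) = ((-17 + 10) - 48)*(-170) = (-7 - 48)*(-170) = -55*(-170) = 9350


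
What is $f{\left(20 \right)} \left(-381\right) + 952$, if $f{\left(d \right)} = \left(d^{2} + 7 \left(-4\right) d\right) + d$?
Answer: $54292$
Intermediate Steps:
$f{\left(d \right)} = d^{2} - 27 d$ ($f{\left(d \right)} = \left(d^{2} - 28 d\right) + d = d^{2} - 27 d$)
$f{\left(20 \right)} \left(-381\right) + 952 = 20 \left(-27 + 20\right) \left(-381\right) + 952 = 20 \left(-7\right) \left(-381\right) + 952 = \left(-140\right) \left(-381\right) + 952 = 53340 + 952 = 54292$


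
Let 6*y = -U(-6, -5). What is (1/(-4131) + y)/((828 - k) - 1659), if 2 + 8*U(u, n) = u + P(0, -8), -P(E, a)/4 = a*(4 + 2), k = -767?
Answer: 31673/528768 ≈ 0.059900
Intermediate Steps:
P(E, a) = -24*a (P(E, a) = -4*a*(4 + 2) = -4*a*6 = -24*a)
U(u, n) = 95/4 + u/8 (U(u, n) = -1/4 + (u - 24*(-8))/8 = -1/4 + (u + 192)/8 = -1/4 + (192 + u)/8 = -1/4 + (24 + u/8) = 95/4 + u/8)
y = -23/6 (y = (-(95/4 + (1/8)*(-6)))/6 = (-(95/4 - 3/4))/6 = (-1*23)/6 = (1/6)*(-23) = -23/6 ≈ -3.8333)
(1/(-4131) + y)/((828 - k) - 1659) = (1/(-4131) - 23/6)/((828 - 1*(-767)) - 1659) = (-1/4131 - 23/6)/((828 + 767) - 1659) = -31673/(8262*(1595 - 1659)) = -31673/8262/(-64) = -31673/8262*(-1/64) = 31673/528768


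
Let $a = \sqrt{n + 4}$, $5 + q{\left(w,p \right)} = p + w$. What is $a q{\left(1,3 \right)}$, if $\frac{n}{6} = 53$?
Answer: $- \sqrt{322} \approx -17.944$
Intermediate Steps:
$q{\left(w,p \right)} = -5 + p + w$ ($q{\left(w,p \right)} = -5 + \left(p + w\right) = -5 + p + w$)
$n = 318$ ($n = 6 \cdot 53 = 318$)
$a = \sqrt{322}$ ($a = \sqrt{318 + 4} = \sqrt{322} \approx 17.944$)
$a q{\left(1,3 \right)} = \sqrt{322} \left(-5 + 3 + 1\right) = \sqrt{322} \left(-1\right) = - \sqrt{322}$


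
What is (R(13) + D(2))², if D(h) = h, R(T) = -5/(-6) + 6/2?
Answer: 1225/36 ≈ 34.028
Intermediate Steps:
R(T) = 23/6 (R(T) = -5*(-⅙) + 6*(½) = ⅚ + 3 = 23/6)
(R(13) + D(2))² = (23/6 + 2)² = (35/6)² = 1225/36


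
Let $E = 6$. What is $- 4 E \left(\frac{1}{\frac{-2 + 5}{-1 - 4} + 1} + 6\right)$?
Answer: $-204$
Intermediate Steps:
$- 4 E \left(\frac{1}{\frac{-2 + 5}{-1 - 4} + 1} + 6\right) = \left(-4\right) 6 \left(\frac{1}{\frac{-2 + 5}{-1 - 4} + 1} + 6\right) = - 24 \left(\frac{1}{\frac{3}{-5} + 1} + 6\right) = - 24 \left(\frac{1}{3 \left(- \frac{1}{5}\right) + 1} + 6\right) = - 24 \left(\frac{1}{- \frac{3}{5} + 1} + 6\right) = - 24 \left(\frac{1}{\frac{2}{5}} + 6\right) = - 24 \left(\frac{5}{2} + 6\right) = \left(-24\right) \frac{17}{2} = -204$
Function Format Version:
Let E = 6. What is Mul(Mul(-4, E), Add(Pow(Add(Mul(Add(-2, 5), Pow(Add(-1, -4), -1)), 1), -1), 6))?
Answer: -204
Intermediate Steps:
Mul(Mul(-4, E), Add(Pow(Add(Mul(Add(-2, 5), Pow(Add(-1, -4), -1)), 1), -1), 6)) = Mul(Mul(-4, 6), Add(Pow(Add(Mul(Add(-2, 5), Pow(Add(-1, -4), -1)), 1), -1), 6)) = Mul(-24, Add(Pow(Add(Mul(3, Pow(-5, -1)), 1), -1), 6)) = Mul(-24, Add(Pow(Add(Mul(3, Rational(-1, 5)), 1), -1), 6)) = Mul(-24, Add(Pow(Add(Rational(-3, 5), 1), -1), 6)) = Mul(-24, Add(Pow(Rational(2, 5), -1), 6)) = Mul(-24, Add(Rational(5, 2), 6)) = Mul(-24, Rational(17, 2)) = -204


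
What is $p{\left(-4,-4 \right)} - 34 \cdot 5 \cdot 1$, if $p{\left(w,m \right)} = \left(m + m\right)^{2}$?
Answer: $-106$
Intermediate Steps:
$p{\left(w,m \right)} = 4 m^{2}$ ($p{\left(w,m \right)} = \left(2 m\right)^{2} = 4 m^{2}$)
$p{\left(-4,-4 \right)} - 34 \cdot 5 \cdot 1 = 4 \left(-4\right)^{2} - 34 \cdot 5 \cdot 1 = 4 \cdot 16 - 170 = 64 - 170 = -106$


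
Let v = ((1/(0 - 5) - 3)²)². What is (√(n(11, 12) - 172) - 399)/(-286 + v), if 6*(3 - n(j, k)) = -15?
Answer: 83125/37738 - 625*I*√74/75476 ≈ 2.2027 - 0.071234*I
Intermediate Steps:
n(j, k) = 11/2 (n(j, k) = 3 - ⅙*(-15) = 3 + 5/2 = 11/2)
v = 65536/625 (v = ((1/(-5) - 3)²)² = ((-⅕ - 3)²)² = ((-16/5)²)² = (256/25)² = 65536/625 ≈ 104.86)
(√(n(11, 12) - 172) - 399)/(-286 + v) = (√(11/2 - 172) - 399)/(-286 + 65536/625) = (√(-333/2) - 399)/(-113214/625) = (3*I*√74/2 - 399)*(-625/113214) = (-399 + 3*I*√74/2)*(-625/113214) = 83125/37738 - 625*I*√74/75476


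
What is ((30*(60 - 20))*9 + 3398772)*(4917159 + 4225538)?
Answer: 31172683695684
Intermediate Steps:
((30*(60 - 20))*9 + 3398772)*(4917159 + 4225538) = ((30*40)*9 + 3398772)*9142697 = (1200*9 + 3398772)*9142697 = (10800 + 3398772)*9142697 = 3409572*9142697 = 31172683695684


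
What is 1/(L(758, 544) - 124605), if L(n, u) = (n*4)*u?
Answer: 1/1524803 ≈ 6.5582e-7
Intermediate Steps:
L(n, u) = 4*n*u (L(n, u) = (4*n)*u = 4*n*u)
1/(L(758, 544) - 124605) = 1/(4*758*544 - 124605) = 1/(1649408 - 124605) = 1/1524803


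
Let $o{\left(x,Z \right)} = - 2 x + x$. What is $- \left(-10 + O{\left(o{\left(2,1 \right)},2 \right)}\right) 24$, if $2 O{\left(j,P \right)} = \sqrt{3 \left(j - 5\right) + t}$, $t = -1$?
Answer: $240 - 12 i \sqrt{22} \approx 240.0 - 56.285 i$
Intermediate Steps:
$o{\left(x,Z \right)} = - x$
$O{\left(j,P \right)} = \frac{\sqrt{-16 + 3 j}}{2}$ ($O{\left(j,P \right)} = \frac{\sqrt{3 \left(j - 5\right) - 1}}{2} = \frac{\sqrt{3 \left(-5 + j\right) - 1}}{2} = \frac{\sqrt{\left(-15 + 3 j\right) - 1}}{2} = \frac{\sqrt{-16 + 3 j}}{2}$)
$- \left(-10 + O{\left(o{\left(2,1 \right)},2 \right)}\right) 24 = - \left(-10 + \frac{\sqrt{-16 + 3 \left(\left(-1\right) 2\right)}}{2}\right) 24 = - \left(-10 + \frac{\sqrt{-16 + 3 \left(-2\right)}}{2}\right) 24 = - \left(-10 + \frac{\sqrt{-16 - 6}}{2}\right) 24 = - \left(-10 + \frac{\sqrt{-22}}{2}\right) 24 = - \left(-10 + \frac{i \sqrt{22}}{2}\right) 24 = - (-240 + 12 i \sqrt{22}) = 240 - 12 i \sqrt{22}$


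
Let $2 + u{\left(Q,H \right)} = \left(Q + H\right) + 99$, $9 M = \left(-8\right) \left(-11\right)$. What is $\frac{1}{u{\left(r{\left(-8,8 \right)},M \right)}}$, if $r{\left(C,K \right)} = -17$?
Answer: $\frac{9}{808} \approx 0.011139$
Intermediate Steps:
$M = \frac{88}{9}$ ($M = \frac{\left(-8\right) \left(-11\right)}{9} = \frac{1}{9} \cdot 88 = \frac{88}{9} \approx 9.7778$)
$u{\left(Q,H \right)} = 97 + H + Q$ ($u{\left(Q,H \right)} = -2 + \left(\left(Q + H\right) + 99\right) = -2 + \left(\left(H + Q\right) + 99\right) = -2 + \left(99 + H + Q\right) = 97 + H + Q$)
$\frac{1}{u{\left(r{\left(-8,8 \right)},M \right)}} = \frac{1}{97 + \frac{88}{9} - 17} = \frac{1}{\frac{808}{9}} = \frac{9}{808}$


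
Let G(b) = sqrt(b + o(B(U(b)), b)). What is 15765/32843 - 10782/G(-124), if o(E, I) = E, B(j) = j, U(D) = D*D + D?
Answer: 15765/32843 - 5391*sqrt(3782)/3782 ≈ -87.181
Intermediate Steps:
U(D) = D + D**2 (U(D) = D**2 + D = D + D**2)
G(b) = sqrt(b + b*(1 + b))
15765/32843 - 10782/G(-124) = 15765/32843 - 10782*sqrt(3782)/7564 = 15765/32843 - 5391*sqrt(3782)/3782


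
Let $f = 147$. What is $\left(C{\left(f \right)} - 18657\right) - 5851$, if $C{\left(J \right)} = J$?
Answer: $-24361$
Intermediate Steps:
$\left(C{\left(f \right)} - 18657\right) - 5851 = \left(147 - 18657\right) - 5851 = -18510 - 5851 = -24361$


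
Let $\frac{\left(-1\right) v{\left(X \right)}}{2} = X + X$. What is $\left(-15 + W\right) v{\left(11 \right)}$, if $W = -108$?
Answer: $5412$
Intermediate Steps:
$v{\left(X \right)} = - 4 X$ ($v{\left(X \right)} = - 2 \left(X + X\right) = - 2 \cdot 2 X = - 4 X$)
$\left(-15 + W\right) v{\left(11 \right)} = \left(-15 - 108\right) \left(\left(-4\right) 11\right) = \left(-123\right) \left(-44\right) = 5412$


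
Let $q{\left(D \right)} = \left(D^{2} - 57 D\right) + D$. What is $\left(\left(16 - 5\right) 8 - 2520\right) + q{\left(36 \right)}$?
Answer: $-3152$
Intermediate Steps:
$q{\left(D \right)} = D^{2} - 56 D$
$\left(\left(16 - 5\right) 8 - 2520\right) + q{\left(36 \right)} = \left(\left(16 - 5\right) 8 - 2520\right) + 36 \left(-56 + 36\right) = \left(11 \cdot 8 - 2520\right) + 36 \left(-20\right) = \left(88 - 2520\right) - 720 = -2432 - 720 = -3152$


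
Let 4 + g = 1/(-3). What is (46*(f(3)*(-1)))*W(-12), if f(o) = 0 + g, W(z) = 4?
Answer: 2392/3 ≈ 797.33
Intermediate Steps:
g = -13/3 (g = -4 + 1/(-3) = -4 - ⅓ = -13/3 ≈ -4.3333)
f(o) = -13/3 (f(o) = 0 - 13/3 = -13/3)
(46*(f(3)*(-1)))*W(-12) = (46*(-13/3*(-1)))*4 = (46*(13/3))*4 = (598/3)*4 = 2392/3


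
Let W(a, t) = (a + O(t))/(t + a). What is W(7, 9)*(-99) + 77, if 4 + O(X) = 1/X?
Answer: 231/4 ≈ 57.750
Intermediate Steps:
O(X) = -4 + 1/X
W(a, t) = (-4 + a + 1/t)/(a + t) (W(a, t) = (a + (-4 + 1/t))/(t + a) = (-4 + a + 1/t)/(a + t))
W(7, 9)*(-99) + 77 = ((1 + 9*(-4 + 7))/(9*(7 + 9)))*(-99) + 77 = ((⅑)*(1 + 9*3)/16)*(-99) + 77 = ((⅑)*(1/16)*(1 + 27))*(-99) + 77 = ((⅑)*(1/16)*28)*(-99) + 77 = (7/36)*(-99) + 77 = -77/4 + 77 = 231/4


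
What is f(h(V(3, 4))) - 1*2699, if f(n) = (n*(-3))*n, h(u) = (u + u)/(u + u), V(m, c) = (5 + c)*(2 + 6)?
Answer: -2702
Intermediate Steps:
V(m, c) = 40 + 8*c (V(m, c) = (5 + c)*8 = 40 + 8*c)
h(u) = 1 (h(u) = (2*u)/((2*u)) = (2*u)*(1/(2*u)) = 1)
f(n) = -3*n² (f(n) = (-3*n)*n = -3*n²)
f(h(V(3, 4))) - 1*2699 = -3*1² - 1*2699 = -3*1 - 2699 = -3 - 2699 = -2702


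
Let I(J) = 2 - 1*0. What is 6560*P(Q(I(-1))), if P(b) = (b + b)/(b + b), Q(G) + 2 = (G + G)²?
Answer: 6560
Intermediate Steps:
I(J) = 2 (I(J) = 2 + 0 = 2)
Q(G) = -2 + 4*G² (Q(G) = -2 + (G + G)² = -2 + (2*G)² = -2 + 4*G²)
P(b) = 1 (P(b) = (2*b)/((2*b)) = (2*b)*(1/(2*b)) = 1)
6560*P(Q(I(-1))) = 6560*1 = 6560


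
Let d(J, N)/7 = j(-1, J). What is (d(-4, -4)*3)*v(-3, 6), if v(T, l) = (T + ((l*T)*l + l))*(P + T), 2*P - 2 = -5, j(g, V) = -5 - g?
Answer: -39690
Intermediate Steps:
P = -3/2 (P = 1 + (½)*(-5) = 1 - 5/2 = -3/2 ≈ -1.5000)
d(J, N) = -28 (d(J, N) = 7*(-5 - 1*(-1)) = 7*(-5 + 1) = 7*(-4) = -28)
v(T, l) = (-3/2 + T)*(T + l + T*l²) (v(T, l) = (T + ((l*T)*l + l))*(-3/2 + T) = (T + ((T*l)*l + l))*(-3/2 + T) = (T + (T*l² + l))*(-3/2 + T) = (T + (l + T*l²))*(-3/2 + T) = (T + l + T*l²)*(-3/2 + T) = (-3/2 + T)*(T + l + T*l²))
(d(-4, -4)*3)*v(-3, 6) = (-28*3)*((-3)² - 3/2*(-3) - 3/2*6 - 3*6 + (-3)²*6² - 3/2*(-3)*6²) = -84*(9 + 9/2 - 9 - 18 + 9*36 - 3/2*(-3)*36) = -84*(9 + 9/2 - 9 - 18 + 324 + 162) = -84*945/2 = -39690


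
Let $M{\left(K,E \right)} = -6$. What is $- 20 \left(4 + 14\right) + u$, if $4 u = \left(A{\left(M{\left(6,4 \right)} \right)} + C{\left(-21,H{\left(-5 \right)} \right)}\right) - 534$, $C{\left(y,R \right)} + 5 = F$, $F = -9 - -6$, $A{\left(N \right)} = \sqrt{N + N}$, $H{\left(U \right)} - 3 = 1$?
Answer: $- \frac{991}{2} + \frac{i \sqrt{3}}{2} \approx -495.5 + 0.86602 i$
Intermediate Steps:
$H{\left(U \right)} = 4$ ($H{\left(U \right)} = 3 + 1 = 4$)
$A{\left(N \right)} = \sqrt{2} \sqrt{N}$ ($A{\left(N \right)} = \sqrt{2 N} = \sqrt{2} \sqrt{N}$)
$F = -3$ ($F = -9 + 6 = -3$)
$C{\left(y,R \right)} = -8$ ($C{\left(y,R \right)} = -5 - 3 = -8$)
$u = - \frac{271}{2} + \frac{i \sqrt{3}}{2}$ ($u = \frac{\left(\sqrt{2} \sqrt{-6} - 8\right) - 534}{4} = \frac{\left(\sqrt{2} i \sqrt{6} - 8\right) - 534}{4} = \frac{\left(2 i \sqrt{3} - 8\right) - 534}{4} = \frac{\left(-8 + 2 i \sqrt{3}\right) - 534}{4} = \frac{-542 + 2 i \sqrt{3}}{4} = - \frac{271}{2} + \frac{i \sqrt{3}}{2} \approx -135.5 + 0.86602 i$)
$- 20 \left(4 + 14\right) + u = - 20 \left(4 + 14\right) - \left(\frac{271}{2} - \frac{i \sqrt{3}}{2}\right) = \left(-20\right) 18 - \left(\frac{271}{2} - \frac{i \sqrt{3}}{2}\right) = -360 - \left(\frac{271}{2} - \frac{i \sqrt{3}}{2}\right) = - \frac{991}{2} + \frac{i \sqrt{3}}{2}$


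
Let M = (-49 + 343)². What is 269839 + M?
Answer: 356275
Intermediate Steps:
M = 86436 (M = 294² = 86436)
269839 + M = 269839 + 86436 = 356275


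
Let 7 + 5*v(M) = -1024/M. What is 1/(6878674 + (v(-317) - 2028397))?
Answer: 317/1537537570 ≈ 2.0617e-7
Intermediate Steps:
v(M) = -7/5 - 1024/(5*M) (v(M) = -7/5 + (-1024/M)/5 = -7/5 - 1024/(5*M))
1/(6878674 + (v(-317) - 2028397)) = 1/(6878674 + ((⅕)*(-1024 - 7*(-317))/(-317) - 2028397)) = 1/(6878674 + ((⅕)*(-1/317)*(-1024 + 2219) - 2028397)) = 1/(6878674 + ((⅕)*(-1/317)*1195 - 2028397)) = 1/(6878674 + (-239/317 - 2028397)) = 1/(6878674 - 643002088/317) = 1/(1537537570/317) = 317/1537537570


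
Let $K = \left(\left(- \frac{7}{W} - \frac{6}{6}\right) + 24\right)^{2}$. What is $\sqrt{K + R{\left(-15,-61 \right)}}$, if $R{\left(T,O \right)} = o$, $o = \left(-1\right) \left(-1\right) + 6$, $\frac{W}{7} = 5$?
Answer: $\frac{\sqrt{13171}}{5} \approx 22.953$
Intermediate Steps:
$W = 35$ ($W = 7 \cdot 5 = 35$)
$o = 7$ ($o = 1 + 6 = 7$)
$R{\left(T,O \right)} = 7$
$K = \frac{12996}{25}$ ($K = \left(\left(- \frac{7}{35} - \frac{6}{6}\right) + 24\right)^{2} = \left(\left(\left(-7\right) \frac{1}{35} - 1\right) + 24\right)^{2} = \left(\left(- \frac{1}{5} - 1\right) + 24\right)^{2} = \left(- \frac{6}{5} + 24\right)^{2} = \left(\frac{114}{5}\right)^{2} = \frac{12996}{25} \approx 519.84$)
$\sqrt{K + R{\left(-15,-61 \right)}} = \sqrt{\frac{12996}{25} + 7} = \sqrt{\frac{13171}{25}} = \frac{\sqrt{13171}}{5}$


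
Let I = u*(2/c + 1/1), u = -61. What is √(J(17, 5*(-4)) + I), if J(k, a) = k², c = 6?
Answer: √1869/3 ≈ 14.411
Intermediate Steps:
I = -244/3 (I = -61*(2/6 + 1/1) = -61*(2*(⅙) + 1*1) = -61*(⅓ + 1) = -61*4/3 = -244/3 ≈ -81.333)
√(J(17, 5*(-4)) + I) = √(17² - 244/3) = √(289 - 244/3) = √(623/3) = √1869/3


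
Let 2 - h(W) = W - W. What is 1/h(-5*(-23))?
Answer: ½ ≈ 0.50000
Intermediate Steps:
h(W) = 2 (h(W) = 2 - (W - W) = 2 - 1*0 = 2 + 0 = 2)
1/h(-5*(-23)) = 1/2 = ½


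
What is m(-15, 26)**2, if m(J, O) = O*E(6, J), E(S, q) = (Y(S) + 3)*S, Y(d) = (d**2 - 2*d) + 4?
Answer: 23386896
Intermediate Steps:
Y(d) = 4 + d**2 - 2*d
E(S, q) = S*(7 + S**2 - 2*S) (E(S, q) = ((4 + S**2 - 2*S) + 3)*S = (7 + S**2 - 2*S)*S = S*(7 + S**2 - 2*S))
m(J, O) = 186*O (m(J, O) = O*(6*(7 + 6**2 - 2*6)) = O*(6*(7 + 36 - 12)) = O*(6*31) = O*186 = 186*O)
m(-15, 26)**2 = (186*26)**2 = 4836**2 = 23386896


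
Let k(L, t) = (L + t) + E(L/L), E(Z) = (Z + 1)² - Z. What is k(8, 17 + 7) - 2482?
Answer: -2447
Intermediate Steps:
E(Z) = (1 + Z)² - Z
k(L, t) = 3 + L + t (k(L, t) = (L + t) + ((1 + L/L)² - L/L) = (L + t) + ((1 + 1)² - 1*1) = (L + t) + (2² - 1) = (L + t) + (4 - 1) = (L + t) + 3 = 3 + L + t)
k(8, 17 + 7) - 2482 = (3 + 8 + (17 + 7)) - 2482 = (3 + 8 + 24) - 2482 = 35 - 2482 = -2447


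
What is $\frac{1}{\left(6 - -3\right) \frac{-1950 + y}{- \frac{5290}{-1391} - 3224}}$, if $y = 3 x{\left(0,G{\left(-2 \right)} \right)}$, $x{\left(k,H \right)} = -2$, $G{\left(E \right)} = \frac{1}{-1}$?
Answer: $\frac{746549}{4081194} \approx 0.18292$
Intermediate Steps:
$G{\left(E \right)} = -1$
$y = -6$ ($y = 3 \left(-2\right) = -6$)
$\frac{1}{\left(6 - -3\right) \frac{-1950 + y}{- \frac{5290}{-1391} - 3224}} = \frac{1}{\left(6 - -3\right) \frac{-1950 - 6}{- \frac{5290}{-1391} - 3224}} = \frac{1}{\left(6 + 3\right) \left(- \frac{1956}{\left(-5290\right) \left(- \frac{1}{1391}\right) - 3224}\right)} = \frac{1}{9 \left(- \frac{1956}{\frac{5290}{1391} - 3224}\right)} = \frac{1}{9 \left(- \frac{1956}{- \frac{4479294}{1391}}\right)} = \frac{1}{9 \left(\left(-1956\right) \left(- \frac{1391}{4479294}\right)\right)} = \frac{1}{9 \cdot \frac{453466}{746549}} = \frac{1}{\frac{4081194}{746549}} = \frac{746549}{4081194}$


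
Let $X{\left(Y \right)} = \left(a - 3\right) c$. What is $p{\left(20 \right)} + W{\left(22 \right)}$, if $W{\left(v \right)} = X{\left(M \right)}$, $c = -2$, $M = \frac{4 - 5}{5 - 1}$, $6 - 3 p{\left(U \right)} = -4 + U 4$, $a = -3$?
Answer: $- \frac{34}{3} \approx -11.333$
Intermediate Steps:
$p{\left(U \right)} = \frac{10}{3} - \frac{4 U}{3}$ ($p{\left(U \right)} = 2 - \frac{-4 + U 4}{3} = 2 - \frac{-4 + 4 U}{3} = 2 - \left(- \frac{4}{3} + \frac{4 U}{3}\right) = \frac{10}{3} - \frac{4 U}{3}$)
$M = - \frac{1}{4} \approx -0.25$
$X{\left(Y \right)} = 12$ ($X{\left(Y \right)} = \left(-3 - 3\right) \left(-2\right) = \left(-6\right) \left(-2\right) = 12$)
$W{\left(v \right)} = 12$
$p{\left(20 \right)} + W{\left(22 \right)} = \left(\frac{10}{3} - \frac{80}{3}\right) + 12 = - \frac{70}{3} + 12 = - \frac{34}{3}$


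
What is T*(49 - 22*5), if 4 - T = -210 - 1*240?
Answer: -27694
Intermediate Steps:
T = 454 (T = 4 - (-210 - 1*240) = 4 - (-210 - 240) = 4 - 1*(-450) = 4 + 450 = 454)
T*(49 - 22*5) = 454*(49 - 22*5) = 454*(49 - 110) = 454*(-61) = -27694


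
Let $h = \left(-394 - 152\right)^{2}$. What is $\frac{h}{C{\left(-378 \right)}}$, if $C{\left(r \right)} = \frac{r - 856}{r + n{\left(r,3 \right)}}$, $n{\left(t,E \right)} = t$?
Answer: $\frac{112687848}{617} \approx 1.8264 \cdot 10^{5}$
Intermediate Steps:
$h = 298116$ ($h = \left(-546\right)^{2} = 298116$)
$C{\left(r \right)} = \frac{-856 + r}{2 r}$ ($C{\left(r \right)} = \frac{r - 856}{r + r} = \frac{-856 + r}{2 r}$)
$\frac{h}{C{\left(-378 \right)}} = \frac{298116}{\frac{1}{2} \frac{1}{-378} \left(-856 - 378\right)} = \frac{298116}{\frac{1}{2} \left(- \frac{1}{378}\right) \left(-1234\right)} = \frac{298116}{\frac{617}{378}} = 298116 \cdot \frac{378}{617} = \frac{112687848}{617}$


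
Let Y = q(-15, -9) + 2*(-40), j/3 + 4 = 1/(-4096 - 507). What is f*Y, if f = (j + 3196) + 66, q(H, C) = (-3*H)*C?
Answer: -7255477295/4603 ≈ -1.5763e+6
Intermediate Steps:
j = -55239/4603 (j = -12 + 3/(-4096 - 507) = -12 + 3/(-4603) = -12 + 3*(-1/4603) = -12 - 3/4603 = -55239/4603 ≈ -12.001)
q(H, C) = -3*C*H
f = 14959747/4603 (f = (-55239/4603 + 3196) + 66 = 14655949/4603 + 66 = 14959747/4603 ≈ 3250.0)
Y = -485 (Y = -3*(-9)*(-15) + 2*(-40) = -405 - 80 = -485)
f*Y = (14959747/4603)*(-485) = -7255477295/4603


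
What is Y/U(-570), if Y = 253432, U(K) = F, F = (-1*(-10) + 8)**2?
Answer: 63358/81 ≈ 782.20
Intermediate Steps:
F = 324 (F = (10 + 8)**2 = 18**2 = 324)
U(K) = 324
Y/U(-570) = 253432/324 = 253432*(1/324) = 63358/81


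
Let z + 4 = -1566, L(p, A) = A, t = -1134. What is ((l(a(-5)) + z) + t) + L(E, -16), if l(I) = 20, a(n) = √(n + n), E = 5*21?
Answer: -2700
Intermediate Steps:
E = 105
a(n) = √2*√n (a(n) = √(2*n) = √2*√n)
z = -1570 (z = -4 - 1566 = -1570)
((l(a(-5)) + z) + t) + L(E, -16) = ((20 - 1570) - 1134) - 16 = (-1550 - 1134) - 16 = -2684 - 16 = -2700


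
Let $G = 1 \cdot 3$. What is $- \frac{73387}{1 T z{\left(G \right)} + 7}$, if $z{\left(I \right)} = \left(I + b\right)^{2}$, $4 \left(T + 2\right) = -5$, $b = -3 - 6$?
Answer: $\frac{73387}{110} \approx 667.15$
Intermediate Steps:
$b = -9$ ($b = -3 - 6 = -9$)
$T = - \frac{13}{4}$ ($T = -2 + \frac{1}{4} \left(-5\right) = -2 - \frac{5}{4} = - \frac{13}{4} \approx -3.25$)
$G = 3$
$z{\left(I \right)} = \left(-9 + I\right)^{2}$ ($z{\left(I \right)} = \left(I - 9\right)^{2} = \left(-9 + I\right)^{2}$)
$- \frac{73387}{1 T z{\left(G \right)} + 7} = - \frac{73387}{1 \left(- \frac{13}{4}\right) \left(-9 + 3\right)^{2} + 7} = - \frac{73387}{- \frac{13 \left(-6\right)^{2}}{4} + 7} = - \frac{73387}{\left(- \frac{13}{4}\right) 36 + 7} = - \frac{73387}{-117 + 7} = - \frac{73387}{-110} = \left(-73387\right) \left(- \frac{1}{110}\right) = \frac{73387}{110}$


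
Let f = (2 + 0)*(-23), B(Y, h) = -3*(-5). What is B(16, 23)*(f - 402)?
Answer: -6720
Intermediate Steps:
B(Y, h) = 15
f = -46 (f = 2*(-23) = -46)
B(16, 23)*(f - 402) = 15*(-46 - 402) = 15*(-448) = -6720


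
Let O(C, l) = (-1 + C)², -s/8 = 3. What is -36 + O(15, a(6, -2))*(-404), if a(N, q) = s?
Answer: -79220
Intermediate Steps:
s = -24 (s = -8*3 = -24)
a(N, q) = -24
-36 + O(15, a(6, -2))*(-404) = -36 + (-1 + 15)²*(-404) = -36 + 14²*(-404) = -36 + 196*(-404) = -36 - 79184 = -79220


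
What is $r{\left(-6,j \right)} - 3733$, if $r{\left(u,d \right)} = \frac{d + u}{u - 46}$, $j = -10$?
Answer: $- \frac{48525}{13} \approx -3732.7$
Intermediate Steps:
$r{\left(u,d \right)} = \frac{d + u}{-46 + u}$
$r{\left(-6,j \right)} - 3733 = \frac{-10 - 6}{-46 - 6} - 3733 = \frac{1}{-52} \left(-16\right) - 3733 = \left(- \frac{1}{52}\right) \left(-16\right) - 3733 = \frac{4}{13} - 3733 = - \frac{48525}{13}$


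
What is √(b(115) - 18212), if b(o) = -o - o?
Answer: I*√18442 ≈ 135.8*I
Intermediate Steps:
b(o) = -2*o
√(b(115) - 18212) = √(-2*115 - 18212) = √(-230 - 18212) = √(-18442) = I*√18442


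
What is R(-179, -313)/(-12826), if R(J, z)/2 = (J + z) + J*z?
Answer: -55535/6413 ≈ -8.6598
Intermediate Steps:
R(J, z) = 2*J + 2*z + 2*J*z (R(J, z) = 2*((J + z) + J*z) = 2*(J + z + J*z) = 2*J + 2*z + 2*J*z)
R(-179, -313)/(-12826) = (2*(-179) + 2*(-313) + 2*(-179)*(-313))/(-12826) = (-358 - 626 + 112054)*(-1/12826) = 111070*(-1/12826) = -55535/6413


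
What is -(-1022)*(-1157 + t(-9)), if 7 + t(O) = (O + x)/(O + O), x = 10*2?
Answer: -10712093/9 ≈ -1.1902e+6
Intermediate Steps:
x = 20
t(O) = -7 + (20 + O)/(2*O) (t(O) = -7 + (O + 20)/(O + O) = -7 + (20 + O)/((2*O)) = -7 + (20 + O)*(1/(2*O)) = -7 + (20 + O)/(2*O))
-(-1022)*(-1157 + t(-9)) = -(-1022)*(-1157 + (-13/2 + 10/(-9))) = -(-1022)*(-1157 + (-13/2 + 10*(-⅑))) = -(-1022)*(-1157 + (-13/2 - 10/9)) = -(-1022)*(-1157 - 137/18) = -(-1022)*(-20963)/18 = -1*10712093/9 = -10712093/9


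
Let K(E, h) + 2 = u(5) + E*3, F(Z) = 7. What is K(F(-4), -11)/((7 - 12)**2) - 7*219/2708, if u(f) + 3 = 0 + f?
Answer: 18543/67700 ≈ 0.27390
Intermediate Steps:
u(f) = -3 + f (u(f) = -3 + (0 + f) = -3 + f)
K(E, h) = 3*E (K(E, h) = -2 + ((-3 + 5) + E*3) = -2 + (2 + 3*E) = 3*E)
K(F(-4), -11)/((7 - 12)**2) - 7*219/2708 = (3*7)/((7 - 12)**2) - 7*219/2708 = 21/((-5)**2) - 1533*1/2708 = 21/25 - 1533/2708 = 18543/67700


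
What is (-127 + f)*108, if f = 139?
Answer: 1296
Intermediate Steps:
(-127 + f)*108 = (-127 + 139)*108 = 12*108 = 1296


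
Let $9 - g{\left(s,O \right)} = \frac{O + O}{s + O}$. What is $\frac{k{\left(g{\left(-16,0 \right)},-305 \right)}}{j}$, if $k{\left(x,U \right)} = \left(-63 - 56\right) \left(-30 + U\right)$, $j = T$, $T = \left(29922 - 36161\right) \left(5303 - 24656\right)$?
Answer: $\frac{2345}{7102551} \approx 0.00033016$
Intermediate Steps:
$g{\left(s,O \right)} = 9 - \frac{2 O}{O + s}$ ($g{\left(s,O \right)} = 9 - \frac{O + O}{s + O} = 9 - \frac{2 O}{O + s}$)
$T = 120743367$ ($T = \left(-6239\right) \left(-19353\right) = 120743367$)
$j = 120743367$
$k{\left(x,U \right)} = 3570 - 119 U$ ($k{\left(x,U \right)} = - 119 \left(-30 + U\right) = 3570 - 119 U$)
$\frac{k{\left(g{\left(-16,0 \right)},-305 \right)}}{j} = \frac{3570 - -36295}{120743367} = \left(3570 + 36295\right) \frac{1}{120743367} = 39865 \cdot \frac{1}{120743367} = \frac{2345}{7102551}$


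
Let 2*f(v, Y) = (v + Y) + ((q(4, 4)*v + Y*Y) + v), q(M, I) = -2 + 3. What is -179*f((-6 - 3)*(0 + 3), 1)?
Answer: 14141/2 ≈ 7070.5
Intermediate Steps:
q(M, I) = 1
f(v, Y) = Y/2 + Y²/2 + 3*v/2 (f(v, Y) = ((v + Y) + ((1*v + Y*Y) + v))/2 = ((Y + v) + ((v + Y²) + v))/2 = ((Y + v) + (Y² + 2*v))/2 = (Y + Y² + 3*v)/2 = Y/2 + Y²/2 + 3*v/2)
-179*f((-6 - 3)*(0 + 3), 1) = -179*((½)*1 + (½)*1² + 3*((-6 - 3)*(0 + 3))/2) = -179*(½ + (½)*1 + 3*(-9*3)/2) = -179*(½ + ½ + (3/2)*(-27)) = -179*(½ + ½ - 81/2) = -179*(-79/2) = 14141/2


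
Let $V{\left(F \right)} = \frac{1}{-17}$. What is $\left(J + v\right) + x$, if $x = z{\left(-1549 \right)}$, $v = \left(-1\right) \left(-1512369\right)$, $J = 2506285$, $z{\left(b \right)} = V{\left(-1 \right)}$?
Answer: $\frac{68317117}{17} \approx 4.0187 \cdot 10^{6}$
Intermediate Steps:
$V{\left(F \right)} = - \frac{1}{17}$
$z{\left(b \right)} = - \frac{1}{17}$
$v = 1512369$
$x = - \frac{1}{17} \approx -0.058824$
$\left(J + v\right) + x = \left(2506285 + 1512369\right) - \frac{1}{17} = 4018654 - \frac{1}{17} = \frac{68317117}{17}$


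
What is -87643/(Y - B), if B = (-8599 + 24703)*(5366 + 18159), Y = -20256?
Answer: 87643/378866856 ≈ 0.00023133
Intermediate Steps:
B = 378846600 (B = 16104*23525 = 378846600)
-87643/(Y - B) = -87643/(-20256 - 1*378846600) = -87643/(-20256 - 378846600) = -87643/(-378866856) = -87643*(-1/378866856) = 87643/378866856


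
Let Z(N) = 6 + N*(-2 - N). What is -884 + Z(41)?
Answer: -2641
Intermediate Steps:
-884 + Z(41) = -884 + (6 - 1*41**2 - 2*41) = -884 + (6 - 1*1681 - 82) = -884 + (6 - 1681 - 82) = -884 - 1757 = -2641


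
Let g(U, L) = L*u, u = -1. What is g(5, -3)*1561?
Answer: 4683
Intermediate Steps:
g(U, L) = -L (g(U, L) = L*(-1) = -L)
g(5, -3)*1561 = -1*(-3)*1561 = 3*1561 = 4683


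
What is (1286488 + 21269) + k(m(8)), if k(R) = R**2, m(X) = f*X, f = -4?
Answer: 1308781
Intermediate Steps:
m(X) = -4*X
(1286488 + 21269) + k(m(8)) = (1286488 + 21269) + (-4*8)**2 = 1307757 + (-32)**2 = 1307757 + 1024 = 1308781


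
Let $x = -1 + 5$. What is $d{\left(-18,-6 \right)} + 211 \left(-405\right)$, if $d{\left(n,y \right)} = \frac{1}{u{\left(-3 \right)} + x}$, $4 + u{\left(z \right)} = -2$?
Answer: $- \frac{170911}{2} \approx -85456.0$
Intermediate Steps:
$u{\left(z \right)} = -6$ ($u{\left(z \right)} = -4 - 2 = -6$)
$x = 4$
$d{\left(n,y \right)} = - \frac{1}{2}$ ($d{\left(n,y \right)} = \frac{1}{-6 + 4} = \frac{1}{-2} = - \frac{1}{2}$)
$d{\left(-18,-6 \right)} + 211 \left(-405\right) = - \frac{1}{2} + 211 \left(-405\right) = - \frac{1}{2} - 85455 = - \frac{170911}{2}$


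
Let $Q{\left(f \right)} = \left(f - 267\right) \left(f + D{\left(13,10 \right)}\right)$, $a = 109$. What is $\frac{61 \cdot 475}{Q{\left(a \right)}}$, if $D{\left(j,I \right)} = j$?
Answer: $- \frac{475}{316} \approx -1.5032$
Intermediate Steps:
$Q{\left(f \right)} = \left(-267 + f\right) \left(13 + f\right)$ ($Q{\left(f \right)} = \left(f - 267\right) \left(f + 13\right) = \left(-267 + f\right) \left(13 + f\right)$)
$\frac{61 \cdot 475}{Q{\left(a \right)}} = \frac{61 \cdot 475}{-3471 + 109^{2} - 27686} = \frac{28975}{-3471 + 11881 - 27686} = \frac{28975}{-19276} = 28975 \left(- \frac{1}{19276}\right) = - \frac{475}{316}$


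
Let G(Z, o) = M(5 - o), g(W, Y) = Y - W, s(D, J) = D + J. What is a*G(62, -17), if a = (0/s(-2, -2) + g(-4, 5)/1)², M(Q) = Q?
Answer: 1782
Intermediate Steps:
G(Z, o) = 5 - o
a = 81 (a = (0/(-2 - 2) + (5 - 1*(-4))/1)² = (0/(-4) + (5 + 4)*1)² = (0*(-¼) + 9*1)² = (0 + 9)² = 9² = 81)
a*G(62, -17) = 81*(5 - 1*(-17)) = 81*(5 + 17) = 81*22 = 1782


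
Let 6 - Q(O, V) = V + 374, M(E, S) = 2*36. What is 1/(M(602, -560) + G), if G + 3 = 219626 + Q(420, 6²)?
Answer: 1/219291 ≈ 4.5601e-6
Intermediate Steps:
M(E, S) = 72
Q(O, V) = -368 - V (Q(O, V) = 6 - (V + 374) = 6 - (374 + V) = 6 + (-374 - V) = -368 - V)
G = 219219 (G = -3 + (219626 + (-368 - 1*6²)) = -3 + (219626 + (-368 - 1*36)) = -3 + (219626 + (-368 - 36)) = -3 + (219626 - 404) = -3 + 219222 = 219219)
1/(M(602, -560) + G) = 1/(72 + 219219) = 1/219291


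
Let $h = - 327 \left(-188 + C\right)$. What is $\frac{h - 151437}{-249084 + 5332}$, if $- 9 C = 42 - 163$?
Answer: $\frac{35384}{91407} \approx 0.3871$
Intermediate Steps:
$C = \frac{121}{9}$ ($C = - \frac{42 - 163}{9} = \left(- \frac{1}{9}\right) \left(-121\right) = \frac{121}{9} \approx 13.444$)
$h = \frac{171239}{3}$ ($h = - 327 \left(-188 + \frac{121}{9}\right) = \left(-327\right) \left(- \frac{1571}{9}\right) = \frac{171239}{3} \approx 57080.0$)
$\frac{h - 151437}{-249084 + 5332} = \frac{\frac{171239}{3} - 151437}{-249084 + 5332} = - \frac{283072}{3 \left(-243752\right)} = \left(- \frac{283072}{3}\right) \left(- \frac{1}{243752}\right) = \frac{35384}{91407}$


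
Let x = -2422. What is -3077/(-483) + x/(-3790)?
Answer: 6415828/915285 ≈ 7.0097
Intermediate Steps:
-3077/(-483) + x/(-3790) = -3077/(-483) - 2422/(-3790) = -3077*(-1/483) - 2422*(-1/3790) = 3077/483 + 1211/1895 = 6415828/915285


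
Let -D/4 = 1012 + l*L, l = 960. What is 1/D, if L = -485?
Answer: 1/1858352 ≈ 5.3811e-7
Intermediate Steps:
D = 1858352 (D = -4*(1012 + 960*(-485)) = -4*(1012 - 465600) = -4*(-464588) = 1858352)
1/D = 1/1858352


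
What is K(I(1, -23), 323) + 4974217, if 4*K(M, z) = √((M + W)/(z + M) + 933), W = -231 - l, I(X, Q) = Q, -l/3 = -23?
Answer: 4974217 + √838731/120 ≈ 4.9742e+6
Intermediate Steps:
l = 69 (l = -3*(-23) = 69)
W = -300 (W = -231 - 1*69 = -231 - 69 = -300)
K(M, z) = √(933 + (-300 + M)/(M + z))/4 (K(M, z) = √((M - 300)/(z + M) + 933)/4 = √((-300 + M)/(M + z) + 933)/4 = √(933 + (-300 + M)/(M + z))/4)
K(I(1, -23), 323) + 4974217 = √((-300 + 933*323 + 934*(-23))/(-23 + 323))/4 + 4974217 = √((-300 + 301359 - 21482)/300)/4 + 4974217 = √((1/300)*279577)/4 + 4974217 = √(279577/300)/4 + 4974217 = (√838731/30)/4 + 4974217 = √838731/120 + 4974217 = 4974217 + √838731/120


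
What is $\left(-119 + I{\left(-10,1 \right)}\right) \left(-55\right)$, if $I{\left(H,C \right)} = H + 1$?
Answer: $7040$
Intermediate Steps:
$I{\left(H,C \right)} = 1 + H$
$\left(-119 + I{\left(-10,1 \right)}\right) \left(-55\right) = \left(-119 + \left(1 - 10\right)\right) \left(-55\right) = \left(-119 - 9\right) \left(-55\right) = \left(-128\right) \left(-55\right) = 7040$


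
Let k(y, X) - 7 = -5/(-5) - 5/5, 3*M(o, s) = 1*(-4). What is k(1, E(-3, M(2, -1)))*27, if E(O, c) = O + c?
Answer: 189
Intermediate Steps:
M(o, s) = -4/3 (M(o, s) = (1*(-4))/3 = (⅓)*(-4) = -4/3)
k(y, X) = 7 (k(y, X) = 7 + (-5/(-5) - 5/5) = 7 + (-5*(-⅕) - 5*⅕) = 7 + (1 - 1) = 7 + 0 = 7)
k(1, E(-3, M(2, -1)))*27 = 7*27 = 189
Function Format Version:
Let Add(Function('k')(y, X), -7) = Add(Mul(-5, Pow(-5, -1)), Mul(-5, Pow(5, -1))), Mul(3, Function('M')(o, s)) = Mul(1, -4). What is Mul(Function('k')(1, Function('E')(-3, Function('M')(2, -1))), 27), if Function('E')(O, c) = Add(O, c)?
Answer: 189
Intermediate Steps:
Function('M')(o, s) = Rational(-4, 3) (Function('M')(o, s) = Mul(Rational(1, 3), Mul(1, -4)) = Mul(Rational(1, 3), -4) = Rational(-4, 3))
Function('k')(y, X) = 7 (Function('k')(y, X) = Add(7, Add(Mul(-5, Pow(-5, -1)), Mul(-5, Pow(5, -1)))) = Add(7, Add(Mul(-5, Rational(-1, 5)), Mul(-5, Rational(1, 5)))) = Add(7, Add(1, -1)) = Add(7, 0) = 7)
Mul(Function('k')(1, Function('E')(-3, Function('M')(2, -1))), 27) = Mul(7, 27) = 189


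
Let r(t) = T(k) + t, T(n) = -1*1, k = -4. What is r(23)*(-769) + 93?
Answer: -16825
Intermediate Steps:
T(n) = -1
r(t) = -1 + t
r(23)*(-769) + 93 = (-1 + 23)*(-769) + 93 = 22*(-769) + 93 = -16918 + 93 = -16825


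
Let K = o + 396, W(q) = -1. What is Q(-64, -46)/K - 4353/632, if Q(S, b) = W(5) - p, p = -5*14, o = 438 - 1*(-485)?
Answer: -5697999/833608 ≈ -6.8353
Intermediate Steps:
o = 923 (o = 438 + 485 = 923)
p = -70
Q(S, b) = 69 (Q(S, b) = -1 - 1*(-70) = -1 + 70 = 69)
K = 1319 (K = 923 + 396 = 1319)
Q(-64, -46)/K - 4353/632 = 69/1319 - 4353/632 = -5697999/833608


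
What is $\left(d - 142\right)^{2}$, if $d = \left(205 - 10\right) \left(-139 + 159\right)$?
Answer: $14122564$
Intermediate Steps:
$d = 3900$ ($d = 195 \cdot 20 = 3900$)
$\left(d - 142\right)^{2} = \left(3900 - 142\right)^{2} = 3758^{2} = 14122564$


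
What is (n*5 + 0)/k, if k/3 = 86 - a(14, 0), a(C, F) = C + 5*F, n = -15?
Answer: -25/72 ≈ -0.34722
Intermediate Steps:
k = 216 (k = 3*(86 - (14 + 5*0)) = 3*(86 - (14 + 0)) = 3*(86 - 1*14) = 3*(86 - 14) = 3*72 = 216)
(n*5 + 0)/k = (-15*5 + 0)/216 = (-75 + 0)*(1/216) = -75*1/216 = -25/72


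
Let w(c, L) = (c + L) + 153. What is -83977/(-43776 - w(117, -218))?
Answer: 83977/43828 ≈ 1.9161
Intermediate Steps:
w(c, L) = 153 + L + c (w(c, L) = (L + c) + 153 = 153 + L + c)
-83977/(-43776 - w(117, -218)) = -83977/(-43776 - (153 - 218 + 117)) = -83977/(-43776 - 1*52) = -83977/(-43776 - 52) = -83977/(-43828) = -83977*(-1/43828) = 83977/43828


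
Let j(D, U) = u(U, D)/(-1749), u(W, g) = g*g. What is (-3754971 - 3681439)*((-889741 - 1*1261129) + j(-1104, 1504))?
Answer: 9327961141179620/583 ≈ 1.6000e+13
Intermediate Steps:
u(W, g) = g²
j(D, U) = -D²/1749 (j(D, U) = D²/(-1749) = D²*(-1/1749) = -D²/1749)
(-3754971 - 3681439)*((-889741 - 1*1261129) + j(-1104, 1504)) = (-3754971 - 3681439)*((-889741 - 1*1261129) - 1/1749*(-1104)²) = -7436410*((-889741 - 1261129) - 1/1749*1218816) = -7436410*(-2150870 - 406272/583) = -7436410*(-1254363482/583) = 9327961141179620/583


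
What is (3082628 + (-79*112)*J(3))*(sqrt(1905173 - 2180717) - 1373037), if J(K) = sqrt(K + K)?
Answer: -12*(457679 - 2*I*sqrt(7654))*(770657 - 2212*sqrt(6)) ≈ -4.2028e+12 + 1.6068e+9*I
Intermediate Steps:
J(K) = sqrt(2)*sqrt(K) (J(K) = sqrt(2*K) = sqrt(2)*sqrt(K))
(3082628 + (-79*112)*J(3))*(sqrt(1905173 - 2180717) - 1373037) = (3082628 + (-79*112)*(sqrt(2)*sqrt(3)))*(sqrt(1905173 - 2180717) - 1373037) = (3082628 - 8848*sqrt(6))*(sqrt(-275544) - 1373037) = (3082628 - 8848*sqrt(6))*(6*I*sqrt(7654) - 1373037) = (3082628 - 8848*sqrt(6))*(-1373037 + 6*I*sqrt(7654)) = (-1373037 + 6*I*sqrt(7654))*(3082628 - 8848*sqrt(6))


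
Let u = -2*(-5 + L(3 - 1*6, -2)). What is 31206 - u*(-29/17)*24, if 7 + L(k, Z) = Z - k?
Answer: 545814/17 ≈ 32107.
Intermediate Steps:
L(k, Z) = -7 + Z - k (L(k, Z) = -7 + (Z - k) = -7 + Z - k)
u = 22 (u = -2*(-5 + (-7 - 2 - (3 - 1*6))) = -2*(-5 + (-7 - 2 - (3 - 6))) = -2*(-5 + (-7 - 2 - 1*(-3))) = -2*(-5 + (-7 - 2 + 3)) = -2*(-5 - 6) = -2*(-11) = 22)
31206 - u*(-29/17)*24 = 31206 - 22*(-29/17)*24 = 31206 - (-638)*24/17 = 31206 - 1*(-15312/17) = 31206 + 15312/17 = 545814/17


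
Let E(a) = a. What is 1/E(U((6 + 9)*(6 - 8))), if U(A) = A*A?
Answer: 1/900 ≈ 0.0011111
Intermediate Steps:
U(A) = A²
1/E(U((6 + 9)*(6 - 8))) = 1/(((6 + 9)*(6 - 8))²) = 1/((15*(-2))²) = 1/((-30)²) = 1/900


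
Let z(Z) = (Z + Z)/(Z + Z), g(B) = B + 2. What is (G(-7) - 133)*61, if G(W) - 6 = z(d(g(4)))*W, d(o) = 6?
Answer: -8174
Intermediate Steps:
g(B) = 2 + B
z(Z) = 1 (z(Z) = (2*Z)/((2*Z)) = (2*Z)*(1/(2*Z)) = 1)
G(W) = 6 + W (G(W) = 6 + 1*W = 6 + W)
(G(-7) - 133)*61 = ((6 - 7) - 133)*61 = (-1 - 133)*61 = -134*61 = -8174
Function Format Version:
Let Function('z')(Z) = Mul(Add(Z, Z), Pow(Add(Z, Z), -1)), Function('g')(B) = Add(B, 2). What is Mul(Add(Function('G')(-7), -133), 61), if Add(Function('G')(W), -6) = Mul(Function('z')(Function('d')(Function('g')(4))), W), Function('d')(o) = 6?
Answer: -8174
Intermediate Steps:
Function('g')(B) = Add(2, B)
Function('z')(Z) = 1 (Function('z')(Z) = Mul(Mul(2, Z), Pow(Mul(2, Z), -1)) = Mul(Mul(2, Z), Mul(Rational(1, 2), Pow(Z, -1))) = 1)
Function('G')(W) = Add(6, W) (Function('G')(W) = Add(6, Mul(1, W)) = Add(6, W))
Mul(Add(Function('G')(-7), -133), 61) = Mul(Add(Add(6, -7), -133), 61) = Mul(Add(-1, -133), 61) = Mul(-134, 61) = -8174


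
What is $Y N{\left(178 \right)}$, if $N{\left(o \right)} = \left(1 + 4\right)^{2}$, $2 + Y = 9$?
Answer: $175$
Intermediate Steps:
$Y = 7$ ($Y = -2 + 9 = 7$)
$N{\left(o \right)} = 25$ ($N{\left(o \right)} = 5^{2} = 25$)
$Y N{\left(178 \right)} = 7 \cdot 25 = 175$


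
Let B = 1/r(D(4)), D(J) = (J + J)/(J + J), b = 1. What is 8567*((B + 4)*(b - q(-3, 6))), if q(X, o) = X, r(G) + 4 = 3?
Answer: 102804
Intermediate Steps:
D(J) = 1 (D(J) = (2*J)/((2*J)) = (2*J)*(1/(2*J)) = 1)
r(G) = -1 (r(G) = -4 + 3 = -1)
B = -1 (B = 1/(-1) = -1)
8567*((B + 4)*(b - q(-3, 6))) = 8567*((-1 + 4)*(1 - 1*(-3))) = 8567*(3*(1 + 3)) = 8567*(3*4) = 8567*12 = 102804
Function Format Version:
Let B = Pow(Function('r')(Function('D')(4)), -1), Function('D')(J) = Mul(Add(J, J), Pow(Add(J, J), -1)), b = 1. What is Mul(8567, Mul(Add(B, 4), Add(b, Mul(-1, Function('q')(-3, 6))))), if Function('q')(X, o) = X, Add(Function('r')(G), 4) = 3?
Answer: 102804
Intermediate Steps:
Function('D')(J) = 1 (Function('D')(J) = Mul(Mul(2, J), Pow(Mul(2, J), -1)) = Mul(Mul(2, J), Mul(Rational(1, 2), Pow(J, -1))) = 1)
Function('r')(G) = -1 (Function('r')(G) = Add(-4, 3) = -1)
B = -1 (B = Pow(-1, -1) = -1)
Mul(8567, Mul(Add(B, 4), Add(b, Mul(-1, Function('q')(-3, 6))))) = Mul(8567, Mul(Add(-1, 4), Add(1, Mul(-1, -3)))) = Mul(8567, Mul(3, Add(1, 3))) = Mul(8567, Mul(3, 4)) = Mul(8567, 12) = 102804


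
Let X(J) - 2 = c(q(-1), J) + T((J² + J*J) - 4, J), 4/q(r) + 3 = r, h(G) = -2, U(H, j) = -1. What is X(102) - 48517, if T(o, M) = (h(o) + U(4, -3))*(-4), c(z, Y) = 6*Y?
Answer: -47891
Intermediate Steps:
q(r) = 4/(-3 + r)
T(o, M) = 12 (T(o, M) = (-2 - 1)*(-4) = -3*(-4) = 12)
X(J) = 14 + 6*J (X(J) = 2 + (6*J + 12) = 2 + (12 + 6*J) = 14 + 6*J)
X(102) - 48517 = (14 + 6*102) - 48517 = (14 + 612) - 48517 = 626 - 48517 = -47891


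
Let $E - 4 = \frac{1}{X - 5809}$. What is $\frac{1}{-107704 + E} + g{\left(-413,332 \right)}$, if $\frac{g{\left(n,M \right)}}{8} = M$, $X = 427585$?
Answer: $\frac{120649530506768}{45425275199} \approx 2656.0$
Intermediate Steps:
$g{\left(n,M \right)} = 8 M$
$E = \frac{1687105}{421776}$ ($E = 4 + \frac{1}{427585 - 5809} = 4 + \frac{1}{421776} = \frac{1687105}{421776} \approx 4.0$)
$\frac{1}{-107704 + E} + g{\left(-413,332 \right)} = \frac{1}{-107704 + \frac{1687105}{421776}} + 8 \cdot 332 = \frac{1}{- \frac{45425275199}{421776}} + 2656 = - \frac{421776}{45425275199} + 2656 = \frac{120649530506768}{45425275199}$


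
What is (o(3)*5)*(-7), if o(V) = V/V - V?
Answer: 70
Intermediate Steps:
o(V) = 1 - V
(o(3)*5)*(-7) = ((1 - 1*3)*5)*(-7) = ((1 - 3)*5)*(-7) = -2*5*(-7) = -10*(-7) = 70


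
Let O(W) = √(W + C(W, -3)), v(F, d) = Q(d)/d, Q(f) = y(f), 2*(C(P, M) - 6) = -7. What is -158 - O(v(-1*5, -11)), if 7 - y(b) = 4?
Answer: -158 - 7*√22/22 ≈ -159.49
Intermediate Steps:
y(b) = 3 (y(b) = 7 - 1*4 = 7 - 4 = 3)
C(P, M) = 5/2 (C(P, M) = 6 + (½)*(-7) = 6 - 7/2 = 5/2)
Q(f) = 3
v(F, d) = 3/d
O(W) = √(5/2 + W) (O(W) = √(W + 5/2) = √(5/2 + W))
-158 - O(v(-1*5, -11)) = -158 - √(10 + 4*(3/(-11)))/2 = -158 - √(10 + 4*(3*(-1/11)))/2 = -158 - √(10 + 4*(-3/11))/2 = -158 - √(10 - 12/11)/2 = -158 - √(98/11)/2 = -158 - 7*√22/11/2 = -158 - 7*√22/22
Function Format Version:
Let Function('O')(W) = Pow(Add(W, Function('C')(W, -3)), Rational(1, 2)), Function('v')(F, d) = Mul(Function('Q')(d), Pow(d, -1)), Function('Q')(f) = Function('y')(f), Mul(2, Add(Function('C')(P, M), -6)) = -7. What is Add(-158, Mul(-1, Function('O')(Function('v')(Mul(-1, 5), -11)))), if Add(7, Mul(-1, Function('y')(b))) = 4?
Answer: Add(-158, Mul(Rational(-7, 22), Pow(22, Rational(1, 2)))) ≈ -159.49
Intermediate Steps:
Function('y')(b) = 3 (Function('y')(b) = Add(7, Mul(-1, 4)) = Add(7, -4) = 3)
Function('C')(P, M) = Rational(5, 2) (Function('C')(P, M) = Add(6, Mul(Rational(1, 2), -7)) = Add(6, Rational(-7, 2)) = Rational(5, 2))
Function('Q')(f) = 3
Function('v')(F, d) = Mul(3, Pow(d, -1))
Function('O')(W) = Pow(Add(Rational(5, 2), W), Rational(1, 2)) (Function('O')(W) = Pow(Add(W, Rational(5, 2)), Rational(1, 2)) = Pow(Add(Rational(5, 2), W), Rational(1, 2)))
Add(-158, Mul(-1, Function('O')(Function('v')(Mul(-1, 5), -11)))) = Add(-158, Mul(-1, Mul(Rational(1, 2), Pow(Add(10, Mul(4, Mul(3, Pow(-11, -1)))), Rational(1, 2))))) = Add(-158, Mul(-1, Mul(Rational(1, 2), Pow(Add(10, Mul(4, Mul(3, Rational(-1, 11)))), Rational(1, 2))))) = Add(-158, Mul(-1, Mul(Rational(1, 2), Pow(Add(10, Mul(4, Rational(-3, 11))), Rational(1, 2))))) = Add(-158, Mul(-1, Mul(Rational(1, 2), Pow(Add(10, Rational(-12, 11)), Rational(1, 2))))) = Add(-158, Mul(-1, Mul(Rational(1, 2), Pow(Rational(98, 11), Rational(1, 2))))) = Add(-158, Mul(-1, Mul(Rational(1, 2), Mul(Rational(7, 11), Pow(22, Rational(1, 2)))))) = Add(-158, Mul(-1, Mul(Rational(7, 22), Pow(22, Rational(1, 2))))) = Add(-158, Mul(Rational(-7, 22), Pow(22, Rational(1, 2))))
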